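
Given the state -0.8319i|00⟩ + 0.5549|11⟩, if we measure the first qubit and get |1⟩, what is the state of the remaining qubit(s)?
|1⟩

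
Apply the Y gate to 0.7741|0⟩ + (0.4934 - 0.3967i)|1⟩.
(-0.3967 - 0.4934i)|0⟩ + 0.7741i|1⟩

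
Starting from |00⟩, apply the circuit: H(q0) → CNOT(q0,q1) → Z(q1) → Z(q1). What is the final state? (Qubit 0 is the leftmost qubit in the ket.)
1/√2|00⟩ + 1/√2|11⟩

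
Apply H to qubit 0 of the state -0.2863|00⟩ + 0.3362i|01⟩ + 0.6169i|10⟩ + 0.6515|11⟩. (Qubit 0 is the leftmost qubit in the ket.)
(-0.2024 + 0.4362i)|00⟩ + (0.4607 + 0.2377i)|01⟩ + (-0.2024 - 0.4362i)|10⟩ + (-0.4607 + 0.2377i)|11⟩

H on qubit 0 mixes each pair of kets that differ only in qubit 0: amplitudes (a, b) of (|…0…⟩, |…1…⟩) become ((a + b)/√2, (a − b)/√2). Kets absent from the input have amplitude 0.
(|00⟩, |10⟩): (a, b) = (-0.2863, 0.6169i) → ((-0.2024 + 0.4362i), (-0.2024 - 0.4362i))
(|01⟩, |11⟩): (a, b) = (0.3362i, 0.6515) → ((0.4607 + 0.2377i), (-0.4607 + 0.2377i))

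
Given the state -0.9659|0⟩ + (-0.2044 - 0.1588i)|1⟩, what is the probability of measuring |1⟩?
0.067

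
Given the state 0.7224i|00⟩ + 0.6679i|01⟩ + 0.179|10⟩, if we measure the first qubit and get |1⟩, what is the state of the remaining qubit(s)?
|0⟩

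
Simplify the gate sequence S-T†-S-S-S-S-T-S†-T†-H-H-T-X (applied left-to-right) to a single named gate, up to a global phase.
X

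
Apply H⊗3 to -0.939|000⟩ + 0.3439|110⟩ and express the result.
-0.2104|000⟩ - 0.2104|001⟩ - 0.4536|010⟩ - 0.4536|011⟩ - 0.4536|100⟩ - 0.4536|101⟩ - 0.2104|110⟩ - 0.2104|111⟩

H⊗3 gives amp(|y⟩) = (1/2√2) Σ_x (−1)^(x·y) amp(|x⟩), where x·y is the number of positions in which both x and y have a 1.
|000⟩: (-0.939 + 0.3439)/(2√2) = -0.2104
|001⟩: (-0.939 + 0.3439)/(2√2) = -0.2104
|010⟩: (-0.939 - 0.3439)/(2√2) = -0.4536
|011⟩: (-0.939 - 0.3439)/(2√2) = -0.4536
|100⟩: (-0.939 - 0.3439)/(2√2) = -0.4536
|101⟩: (-0.939 - 0.3439)/(2√2) = -0.4536
|110⟩: (-0.939 + 0.3439)/(2√2) = -0.2104
|111⟩: (-0.939 + 0.3439)/(2√2) = -0.2104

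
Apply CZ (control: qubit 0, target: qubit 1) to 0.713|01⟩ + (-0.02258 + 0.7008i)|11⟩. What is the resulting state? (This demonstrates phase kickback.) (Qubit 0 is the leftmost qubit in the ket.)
0.713|01⟩ + (0.02258 - 0.7008i)|11⟩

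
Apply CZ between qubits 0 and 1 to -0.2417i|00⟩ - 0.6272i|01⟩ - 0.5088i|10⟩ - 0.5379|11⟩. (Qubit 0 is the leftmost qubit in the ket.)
-0.2417i|00⟩ - 0.6272i|01⟩ - 0.5088i|10⟩ + 0.5379|11⟩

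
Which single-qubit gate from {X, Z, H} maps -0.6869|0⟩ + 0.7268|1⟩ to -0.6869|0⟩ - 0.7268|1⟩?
Z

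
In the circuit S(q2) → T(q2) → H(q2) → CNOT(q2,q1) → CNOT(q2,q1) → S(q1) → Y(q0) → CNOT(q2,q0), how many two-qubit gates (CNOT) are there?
3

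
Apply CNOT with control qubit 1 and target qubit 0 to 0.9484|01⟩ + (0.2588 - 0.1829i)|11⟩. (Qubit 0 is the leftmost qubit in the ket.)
(0.2588 - 0.1829i)|01⟩ + 0.9484|11⟩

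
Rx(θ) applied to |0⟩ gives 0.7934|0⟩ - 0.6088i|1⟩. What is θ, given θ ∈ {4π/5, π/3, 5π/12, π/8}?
5π/12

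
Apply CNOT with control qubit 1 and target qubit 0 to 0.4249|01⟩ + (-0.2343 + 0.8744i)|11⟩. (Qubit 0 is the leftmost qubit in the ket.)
(-0.2343 + 0.8744i)|01⟩ + 0.4249|11⟩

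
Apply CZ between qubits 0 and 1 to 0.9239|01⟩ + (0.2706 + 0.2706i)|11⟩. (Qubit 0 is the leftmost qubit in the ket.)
0.9239|01⟩ + (-0.2706 - 0.2706i)|11⟩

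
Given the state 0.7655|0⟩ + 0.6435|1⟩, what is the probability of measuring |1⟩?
0.4141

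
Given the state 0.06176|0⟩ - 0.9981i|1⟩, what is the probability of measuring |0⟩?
0.003814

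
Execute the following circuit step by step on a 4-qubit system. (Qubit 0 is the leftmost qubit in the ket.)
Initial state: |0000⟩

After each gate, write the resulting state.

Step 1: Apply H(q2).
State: 1/√2|0000⟩ + 1/√2|0010⟩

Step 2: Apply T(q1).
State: 1/√2|0000⟩ + 1/√2|0010⟩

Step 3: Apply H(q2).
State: |0000⟩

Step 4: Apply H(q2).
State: 1/√2|0000⟩ + 1/√2|0010⟩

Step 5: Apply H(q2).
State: |0000⟩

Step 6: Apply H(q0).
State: 1/√2|0000⟩ + 1/√2|1000⟩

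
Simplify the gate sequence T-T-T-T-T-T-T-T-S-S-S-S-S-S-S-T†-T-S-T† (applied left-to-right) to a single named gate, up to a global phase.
T†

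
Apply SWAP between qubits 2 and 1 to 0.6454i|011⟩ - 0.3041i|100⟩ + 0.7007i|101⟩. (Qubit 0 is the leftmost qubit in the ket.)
0.6454i|011⟩ - 0.3041i|100⟩ + 0.7007i|110⟩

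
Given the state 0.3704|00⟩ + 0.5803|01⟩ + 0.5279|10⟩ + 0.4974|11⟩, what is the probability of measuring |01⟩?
0.3367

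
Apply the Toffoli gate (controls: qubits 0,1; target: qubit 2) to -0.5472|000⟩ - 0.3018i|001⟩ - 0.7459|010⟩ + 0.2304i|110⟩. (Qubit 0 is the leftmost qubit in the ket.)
-0.5472|000⟩ - 0.3018i|001⟩ - 0.7459|010⟩ + 0.2304i|111⟩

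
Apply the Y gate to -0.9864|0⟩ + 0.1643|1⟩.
-0.1643i|0⟩ - 0.9864i|1⟩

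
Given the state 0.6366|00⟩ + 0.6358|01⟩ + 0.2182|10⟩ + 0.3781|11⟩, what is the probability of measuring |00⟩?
0.4053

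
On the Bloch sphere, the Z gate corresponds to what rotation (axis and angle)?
Rotation by π around the z-axis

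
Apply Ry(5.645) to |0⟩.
-0.9495|0⟩ + 0.3137|1⟩

Ry(5.645) = [[cos(θ/2), −sin(θ/2)], [sin(θ/2), cos(θ/2)]]; θ = 5.645, cos(θ/2) ≈ -0.94952, sin(θ/2) ≈ 0.313705.
With a = amp(|0⟩) = 1 and b = amp(|1⟩) = 0:
new amp(|0⟩) = (-0.94952)·a + (-0.313705)·b = -0.9495
new amp(|1⟩) = (0.313705)·a + (-0.94952)·b = 0.3137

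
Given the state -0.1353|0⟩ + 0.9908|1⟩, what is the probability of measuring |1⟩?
0.9817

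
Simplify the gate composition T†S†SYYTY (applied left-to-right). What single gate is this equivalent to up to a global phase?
Y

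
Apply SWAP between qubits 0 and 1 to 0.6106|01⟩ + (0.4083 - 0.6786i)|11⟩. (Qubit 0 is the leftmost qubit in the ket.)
0.6106|10⟩ + (0.4083 - 0.6786i)|11⟩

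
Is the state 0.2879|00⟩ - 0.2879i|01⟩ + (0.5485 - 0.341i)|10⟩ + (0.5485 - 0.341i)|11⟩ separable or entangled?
Entangled

Writing the state as a|00⟩ + b|01⟩ + c|10⟩ + d|11⟩, it is a product state iff ad − bc = 0.
Here (a, b, c, d) = (0.2879, -0.2879i, (0.5485 - 0.341i), (0.5485 - 0.341i)): ad − bc = (0.2879)(0.5485 - 0.341i) − (-0.2879i)(0.5485 - 0.341i) = (0.2561 + 0.05974i) ≠ 0, so the state is entangled.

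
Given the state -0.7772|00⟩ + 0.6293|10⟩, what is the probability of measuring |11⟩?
0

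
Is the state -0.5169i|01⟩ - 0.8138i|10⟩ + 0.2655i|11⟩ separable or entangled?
Entangled

Writing the state as a|00⟩ + b|01⟩ + c|10⟩ + d|11⟩, it is a product state iff ad − bc = 0.
Here (a, b, c, d) = (0, -0.5169i, -0.8138i, 0.2655i): ad − bc = (0)(0.2655i) − (-0.5169i)(-0.8138i) = 0.4207 ≠ 0, so the state is entangled.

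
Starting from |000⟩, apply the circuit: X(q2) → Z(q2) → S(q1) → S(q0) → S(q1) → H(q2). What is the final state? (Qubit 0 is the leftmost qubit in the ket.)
-1/√2|000⟩ + 1/√2|001⟩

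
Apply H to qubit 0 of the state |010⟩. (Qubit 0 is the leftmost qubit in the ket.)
1/√2|010⟩ + 1/√2|110⟩

H on qubit 0 mixes each pair of kets that differ only in qubit 0: amplitudes (a, b) of (|…0…⟩, |…1…⟩) become ((a + b)/√2, (a − b)/√2). Kets absent from the input have amplitude 0.
(|010⟩, |110⟩): (a, b) = (1, 0) → (1/√2, 1/√2)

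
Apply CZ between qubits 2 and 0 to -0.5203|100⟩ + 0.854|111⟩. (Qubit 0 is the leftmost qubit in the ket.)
-0.5203|100⟩ - 0.854|111⟩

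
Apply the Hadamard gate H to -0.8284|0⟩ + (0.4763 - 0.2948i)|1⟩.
(-0.249 - 0.2085i)|0⟩ + (-0.9226 + 0.2085i)|1⟩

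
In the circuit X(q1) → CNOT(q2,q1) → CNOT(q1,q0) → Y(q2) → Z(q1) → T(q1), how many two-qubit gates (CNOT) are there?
2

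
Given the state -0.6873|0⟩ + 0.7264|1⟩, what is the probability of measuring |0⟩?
0.4724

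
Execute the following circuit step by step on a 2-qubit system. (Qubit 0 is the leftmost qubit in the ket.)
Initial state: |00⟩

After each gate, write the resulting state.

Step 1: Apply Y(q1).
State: i|01⟩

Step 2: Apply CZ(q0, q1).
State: i|01⟩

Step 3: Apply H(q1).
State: (1/√2)i|00⟩ - (1/√2)i|01⟩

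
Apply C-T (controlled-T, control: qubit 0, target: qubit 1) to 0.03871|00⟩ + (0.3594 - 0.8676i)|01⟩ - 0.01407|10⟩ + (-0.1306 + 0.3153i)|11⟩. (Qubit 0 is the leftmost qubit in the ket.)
0.03871|00⟩ + (0.3594 - 0.8676i)|01⟩ - 0.01407|10⟩ + (-0.3153 + 0.1306i)|11⟩

C-T leaves the control-|0⟩ kets |00⟩, |01⟩ unchanged and applies T to qubit 1 on the control-|1⟩ pair (|10⟩, |11⟩).
T = [[1, 0], [0, (1/√2 + (1/√2)i)]].
With a = amp(|10⟩) = -0.01407 and b = amp(|11⟩) = (-0.1306 + 0.3153i):
new amp(|10⟩) = (1)·a = -0.01407
new amp(|11⟩) = (1/√2 + (1/√2)i)·b = (-0.3153 + 0.1306i)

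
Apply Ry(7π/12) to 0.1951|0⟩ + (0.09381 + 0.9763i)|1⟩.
(0.04434 - 0.7746i)|0⟩ + (0.2119 + 0.5943i)|1⟩

Ry(7π/12) = [[cos(θ/2), −sin(θ/2)], [sin(θ/2), cos(θ/2)]]; θ = 7π/12, cos(θ/2) ≈ 0.608761, sin(θ/2) ≈ 0.793353.
With a = amp(|0⟩) = 0.1951 and b = amp(|1⟩) = (0.09381 + 0.9763i):
new amp(|0⟩) = (0.608761)·a + (-0.793353)·b = (0.04434 - 0.7746i)
new amp(|1⟩) = (0.793353)·a + (0.608761)·b = (0.2119 + 0.5943i)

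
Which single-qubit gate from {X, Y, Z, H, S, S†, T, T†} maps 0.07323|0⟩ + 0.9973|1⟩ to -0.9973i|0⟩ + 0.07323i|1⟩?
Y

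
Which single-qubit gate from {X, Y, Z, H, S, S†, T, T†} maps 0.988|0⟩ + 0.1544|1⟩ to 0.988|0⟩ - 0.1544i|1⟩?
S†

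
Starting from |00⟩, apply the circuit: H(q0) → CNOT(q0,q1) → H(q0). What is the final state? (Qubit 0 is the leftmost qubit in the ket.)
1/2|00⟩ + 1/2|01⟩ + 1/2|10⟩ - 1/2|11⟩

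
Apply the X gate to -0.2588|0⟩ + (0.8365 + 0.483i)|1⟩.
(0.8365 + 0.483i)|0⟩ - 0.2588|1⟩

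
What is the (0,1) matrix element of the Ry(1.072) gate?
-0.5107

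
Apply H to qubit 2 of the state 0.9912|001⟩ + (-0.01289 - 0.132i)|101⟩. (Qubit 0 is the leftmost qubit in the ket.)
0.7009|000⟩ - 0.7009|001⟩ + (-0.009115 - 0.09334i)|100⟩ + (0.009115 + 0.09334i)|101⟩

H on qubit 2 mixes each pair of kets that differ only in qubit 2: amplitudes (a, b) of (|…0…⟩, |…1…⟩) become ((a + b)/√2, (a − b)/√2). Kets absent from the input have amplitude 0.
(|000⟩, |001⟩): (a, b) = (0, 0.9912) → (0.7009, -0.7009)
(|100⟩, |101⟩): (a, b) = (0, (-0.01289 - 0.132i)) → ((-0.009115 - 0.09334i), (0.009115 + 0.09334i))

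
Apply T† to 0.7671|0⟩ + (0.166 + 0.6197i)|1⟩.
0.7671|0⟩ + (0.5556 + 0.3208i)|1⟩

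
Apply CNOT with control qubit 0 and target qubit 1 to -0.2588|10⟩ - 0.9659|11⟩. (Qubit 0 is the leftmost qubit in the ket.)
-0.9659|10⟩ - 0.2588|11⟩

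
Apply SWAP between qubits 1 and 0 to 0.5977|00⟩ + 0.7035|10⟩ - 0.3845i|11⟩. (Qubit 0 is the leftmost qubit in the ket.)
0.5977|00⟩ + 0.7035|01⟩ - 0.3845i|11⟩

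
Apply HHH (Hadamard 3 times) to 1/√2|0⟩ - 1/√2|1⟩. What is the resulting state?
|1⟩

H² = I, so H^3 = H: a single Hadamard. With (a, b) = (1/√2, -1/√2), H gives ((a + b)/√2, (a − b)/√2) = (0, 1).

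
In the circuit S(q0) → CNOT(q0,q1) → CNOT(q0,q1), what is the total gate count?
3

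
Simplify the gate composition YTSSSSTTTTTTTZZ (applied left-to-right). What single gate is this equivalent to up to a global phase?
Y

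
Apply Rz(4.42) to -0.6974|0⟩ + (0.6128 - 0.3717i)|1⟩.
(0.416 + 0.5597i)|0⟩ + (-0.06725 + 0.7136i)|1⟩

Rz(4.42) = [[e^(−iθ/2), 0], [0, e^(iθ/2)]] with e^(±iθ/2) = cos(θ/2) ± i·sin(θ/2); θ = 4.42, cos(θ/2) ≈ -0.596557, sin(θ/2) ≈ 0.802571.
With a = amp(|0⟩) = -0.6974 and b = amp(|1⟩) = (0.6128 - 0.3717i):
new amp(|0⟩) = (-0.596557 - 0.802571i)·a = (0.416 + 0.5597i)
new amp(|1⟩) = (-0.596557 + 0.802571i)·b = (-0.06725 + 0.7136i)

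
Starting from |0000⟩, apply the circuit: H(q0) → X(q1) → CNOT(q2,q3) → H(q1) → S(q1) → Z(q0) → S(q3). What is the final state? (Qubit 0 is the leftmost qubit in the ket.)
1/2|0000⟩ - (1/2)i|0100⟩ - 1/2|1000⟩ + (1/2)i|1100⟩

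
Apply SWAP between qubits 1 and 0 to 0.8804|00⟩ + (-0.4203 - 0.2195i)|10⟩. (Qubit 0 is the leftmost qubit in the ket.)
0.8804|00⟩ + (-0.4203 - 0.2195i)|01⟩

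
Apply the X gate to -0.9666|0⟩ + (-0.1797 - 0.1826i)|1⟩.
(-0.1797 - 0.1826i)|0⟩ - 0.9666|1⟩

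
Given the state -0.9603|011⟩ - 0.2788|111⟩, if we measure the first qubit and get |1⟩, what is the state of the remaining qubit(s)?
-|11⟩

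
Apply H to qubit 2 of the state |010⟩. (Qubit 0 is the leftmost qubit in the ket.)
1/√2|010⟩ + 1/√2|011⟩

H on qubit 2 mixes each pair of kets that differ only in qubit 2: amplitudes (a, b) of (|…0…⟩, |…1…⟩) become ((a + b)/√2, (a − b)/√2). Kets absent from the input have amplitude 0.
(|010⟩, |011⟩): (a, b) = (1, 0) → (1/√2, 1/√2)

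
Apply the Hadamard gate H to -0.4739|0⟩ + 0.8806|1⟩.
0.2876|0⟩ - 0.9578|1⟩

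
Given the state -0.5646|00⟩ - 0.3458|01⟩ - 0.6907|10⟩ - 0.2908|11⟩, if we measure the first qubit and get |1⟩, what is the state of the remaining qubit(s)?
-0.9216|0⟩ - 0.388|1⟩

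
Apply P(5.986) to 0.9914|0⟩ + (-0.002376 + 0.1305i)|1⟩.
0.9914|0⟩ + (0.03594 + 0.1255i)|1⟩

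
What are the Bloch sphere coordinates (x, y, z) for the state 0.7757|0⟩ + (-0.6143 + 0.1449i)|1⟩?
(-0.953, 0.2248, 0.2033)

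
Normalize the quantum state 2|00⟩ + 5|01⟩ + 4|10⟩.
0.2981|00⟩ + 0.7454|01⟩ + 0.5963|10⟩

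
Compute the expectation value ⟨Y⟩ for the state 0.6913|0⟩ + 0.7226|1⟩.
0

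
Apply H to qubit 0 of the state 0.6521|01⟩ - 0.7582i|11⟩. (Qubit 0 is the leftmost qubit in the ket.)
(0.4611 - 0.5361i)|01⟩ + (0.4611 + 0.5361i)|11⟩

H on qubit 0 mixes each pair of kets that differ only in qubit 0: amplitudes (a, b) of (|…0…⟩, |…1…⟩) become ((a + b)/√2, (a − b)/√2). Kets absent from the input have amplitude 0.
(|01⟩, |11⟩): (a, b) = (0.6521, -0.7582i) → ((0.4611 - 0.5361i), (0.4611 + 0.5361i))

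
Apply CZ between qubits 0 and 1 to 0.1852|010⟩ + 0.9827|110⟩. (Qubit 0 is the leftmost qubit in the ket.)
0.1852|010⟩ - 0.9827|110⟩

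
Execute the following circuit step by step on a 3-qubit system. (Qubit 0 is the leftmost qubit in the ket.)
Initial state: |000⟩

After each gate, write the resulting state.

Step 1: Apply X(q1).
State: |010⟩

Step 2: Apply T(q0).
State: |010⟩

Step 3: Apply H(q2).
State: 1/√2|010⟩ + 1/√2|011⟩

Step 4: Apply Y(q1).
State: -(1/√2)i|000⟩ - (1/√2)i|001⟩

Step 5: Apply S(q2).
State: -(1/√2)i|000⟩ + 1/√2|001⟩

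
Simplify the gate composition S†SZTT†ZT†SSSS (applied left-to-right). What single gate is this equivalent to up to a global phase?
T†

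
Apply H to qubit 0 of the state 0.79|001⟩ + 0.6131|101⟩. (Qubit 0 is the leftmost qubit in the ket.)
0.9921|001⟩ + 0.1251|101⟩

H on qubit 0 mixes each pair of kets that differ only in qubit 0: amplitudes (a, b) of (|…0…⟩, |…1…⟩) become ((a + b)/√2, (a − b)/√2). Kets absent from the input have amplitude 0.
(|001⟩, |101⟩): (a, b) = (0.79, 0.6131) → (0.9921, 0.1251)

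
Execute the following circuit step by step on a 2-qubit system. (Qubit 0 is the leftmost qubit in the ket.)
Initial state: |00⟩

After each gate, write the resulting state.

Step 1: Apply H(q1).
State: 1/√2|00⟩ + 1/√2|01⟩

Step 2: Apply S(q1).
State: 1/√2|00⟩ + (1/√2)i|01⟩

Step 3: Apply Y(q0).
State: (1/√2)i|10⟩ - 1/√2|11⟩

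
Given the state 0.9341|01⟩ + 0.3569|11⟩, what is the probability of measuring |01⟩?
0.8725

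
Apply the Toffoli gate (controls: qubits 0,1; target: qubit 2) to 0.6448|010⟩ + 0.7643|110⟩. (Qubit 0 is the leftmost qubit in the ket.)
0.6448|010⟩ + 0.7643|111⟩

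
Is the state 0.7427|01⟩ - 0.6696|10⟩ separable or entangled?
Entangled

Writing the state as a|00⟩ + b|01⟩ + c|10⟩ + d|11⟩, it is a product state iff ad − bc = 0.
Here (a, b, c, d) = (0, 0.7427, -0.6696, 0): ad − bc = (0)(0) − (0.7427)(-0.6696) = 0.4973 ≠ 0, so the state is entangled.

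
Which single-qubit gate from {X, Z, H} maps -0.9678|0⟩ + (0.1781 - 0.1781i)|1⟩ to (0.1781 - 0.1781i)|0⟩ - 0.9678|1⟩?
X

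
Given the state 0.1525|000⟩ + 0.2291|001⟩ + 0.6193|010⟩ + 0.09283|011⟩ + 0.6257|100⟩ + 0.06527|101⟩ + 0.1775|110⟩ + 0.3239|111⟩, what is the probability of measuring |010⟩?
0.3835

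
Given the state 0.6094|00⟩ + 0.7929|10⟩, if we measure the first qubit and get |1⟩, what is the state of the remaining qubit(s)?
|0⟩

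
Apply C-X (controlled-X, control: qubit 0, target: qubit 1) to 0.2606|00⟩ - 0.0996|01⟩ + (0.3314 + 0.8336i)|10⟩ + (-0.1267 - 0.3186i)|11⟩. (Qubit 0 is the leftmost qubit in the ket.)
0.2606|00⟩ - 0.0996|01⟩ + (-0.1267 - 0.3186i)|10⟩ + (0.3314 + 0.8336i)|11⟩

C-X leaves the control-|0⟩ kets |00⟩, |01⟩ unchanged and applies X to qubit 1 on the control-|1⟩ pair (|10⟩, |11⟩).
X = [[0, 1], [1, 0]].
With a = amp(|10⟩) = (0.3314 + 0.8336i) and b = amp(|11⟩) = (-0.1267 - 0.3186i):
new amp(|10⟩) = (1)·b = (-0.1267 - 0.3186i)
new amp(|11⟩) = (1)·a = (0.3314 + 0.8336i)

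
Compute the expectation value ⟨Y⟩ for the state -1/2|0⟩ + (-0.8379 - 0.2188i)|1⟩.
0.2188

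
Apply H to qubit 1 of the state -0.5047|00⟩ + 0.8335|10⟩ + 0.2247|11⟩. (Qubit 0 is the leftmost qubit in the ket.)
-0.3569|00⟩ - 0.3569|01⟩ + 0.7483|10⟩ + 0.4305|11⟩

H on qubit 1 mixes each pair of kets that differ only in qubit 1: amplitudes (a, b) of (|…0…⟩, |…1…⟩) become ((a + b)/√2, (a − b)/√2). Kets absent from the input have amplitude 0.
(|00⟩, |01⟩): (a, b) = (-0.5047, 0) → (-0.3569, -0.3569)
(|10⟩, |11⟩): (a, b) = (0.8335, 0.2247) → (0.7483, 0.4305)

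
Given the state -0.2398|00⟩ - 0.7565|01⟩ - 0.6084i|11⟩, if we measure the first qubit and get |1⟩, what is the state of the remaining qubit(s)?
-i|1⟩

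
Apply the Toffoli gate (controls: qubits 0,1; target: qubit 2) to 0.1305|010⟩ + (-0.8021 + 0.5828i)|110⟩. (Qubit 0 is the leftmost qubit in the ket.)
0.1305|010⟩ + (-0.8021 + 0.5828i)|111⟩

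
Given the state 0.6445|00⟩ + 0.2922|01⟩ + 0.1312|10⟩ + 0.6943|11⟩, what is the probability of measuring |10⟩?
0.01721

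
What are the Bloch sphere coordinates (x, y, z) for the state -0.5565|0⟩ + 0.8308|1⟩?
(-0.9247, 0, -0.3805)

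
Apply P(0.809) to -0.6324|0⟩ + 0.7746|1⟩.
-0.6324|0⟩ + (0.5346 + 0.5605i)|1⟩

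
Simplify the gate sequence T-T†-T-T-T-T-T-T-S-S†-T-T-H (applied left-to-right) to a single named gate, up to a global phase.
H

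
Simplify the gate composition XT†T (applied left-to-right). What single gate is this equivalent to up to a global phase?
X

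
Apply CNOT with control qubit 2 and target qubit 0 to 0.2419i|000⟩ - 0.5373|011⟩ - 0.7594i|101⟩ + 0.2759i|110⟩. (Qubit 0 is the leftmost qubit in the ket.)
0.2419i|000⟩ - 0.7594i|001⟩ + 0.2759i|110⟩ - 0.5373|111⟩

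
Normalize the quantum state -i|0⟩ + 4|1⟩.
-0.2425i|0⟩ + 0.9701|1⟩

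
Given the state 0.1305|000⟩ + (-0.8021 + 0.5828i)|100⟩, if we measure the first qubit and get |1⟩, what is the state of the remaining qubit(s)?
(-0.809 + 0.5878i)|00⟩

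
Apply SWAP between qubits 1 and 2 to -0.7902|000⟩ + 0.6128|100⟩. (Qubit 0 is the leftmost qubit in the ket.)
-0.7902|000⟩ + 0.6128|100⟩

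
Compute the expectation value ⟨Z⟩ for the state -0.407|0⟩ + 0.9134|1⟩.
-0.6687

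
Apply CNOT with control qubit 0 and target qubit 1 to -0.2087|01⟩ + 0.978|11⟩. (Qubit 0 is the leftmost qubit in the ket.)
-0.2087|01⟩ + 0.978|10⟩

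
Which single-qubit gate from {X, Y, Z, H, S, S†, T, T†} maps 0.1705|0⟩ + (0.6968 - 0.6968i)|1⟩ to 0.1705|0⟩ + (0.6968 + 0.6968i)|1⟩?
S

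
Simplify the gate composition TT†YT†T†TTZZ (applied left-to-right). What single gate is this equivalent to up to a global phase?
Y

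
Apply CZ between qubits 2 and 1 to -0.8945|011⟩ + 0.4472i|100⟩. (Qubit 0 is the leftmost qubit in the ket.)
0.8945|011⟩ + 0.4472i|100⟩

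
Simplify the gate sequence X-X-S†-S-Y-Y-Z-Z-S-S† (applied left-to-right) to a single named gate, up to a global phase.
I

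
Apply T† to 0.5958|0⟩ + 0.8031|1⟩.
0.5958|0⟩ + (0.5679 - 0.5679i)|1⟩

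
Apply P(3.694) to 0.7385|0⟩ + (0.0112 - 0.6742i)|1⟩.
0.7385|0⟩ + (-0.3633 + 0.568i)|1⟩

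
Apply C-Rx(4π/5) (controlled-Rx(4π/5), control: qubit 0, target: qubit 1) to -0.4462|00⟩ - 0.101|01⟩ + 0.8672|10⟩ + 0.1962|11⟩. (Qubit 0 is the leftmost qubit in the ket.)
-0.4462|00⟩ - 0.101|01⟩ + (0.268 - 0.1866i)|10⟩ + (0.06063 - 0.8248i)|11⟩

C-Rx(4π/5) leaves the control-|0⟩ kets |00⟩, |01⟩ unchanged and applies Rx(4π/5) to qubit 1 on the control-|1⟩ pair (|10⟩, |11⟩).
Rx(4π/5) = [[cos(θ/2), −i·sin(θ/2)], [−i·sin(θ/2), cos(θ/2)]]; θ = 4π/5, cos(θ/2) ≈ 0.309017, sin(θ/2) ≈ 0.951057.
With a = amp(|10⟩) = 0.8672 and b = amp(|11⟩) = 0.1962:
new amp(|10⟩) = (0.309017)·a + (-0.951057i)·b = (0.268 - 0.1866i)
new amp(|11⟩) = (-0.951057i)·a + (0.309017)·b = (0.06063 - 0.8248i)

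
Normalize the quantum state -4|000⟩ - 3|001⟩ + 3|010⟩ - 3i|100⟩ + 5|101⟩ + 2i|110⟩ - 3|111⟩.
-0.4444|000⟩ - 0.3333|001⟩ + 0.3333|010⟩ - 0.3333i|100⟩ + 0.5556|101⟩ + 0.2222i|110⟩ - 0.3333|111⟩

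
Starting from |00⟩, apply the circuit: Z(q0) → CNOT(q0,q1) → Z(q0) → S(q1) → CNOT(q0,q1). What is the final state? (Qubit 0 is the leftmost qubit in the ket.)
|00⟩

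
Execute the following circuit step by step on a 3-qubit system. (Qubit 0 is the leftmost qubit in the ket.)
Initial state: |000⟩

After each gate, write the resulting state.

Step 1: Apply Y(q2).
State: i|001⟩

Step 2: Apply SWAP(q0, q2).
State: i|100⟩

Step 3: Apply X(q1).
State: i|110⟩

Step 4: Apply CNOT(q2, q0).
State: i|110⟩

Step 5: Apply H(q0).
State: (1/√2)i|010⟩ - (1/√2)i|110⟩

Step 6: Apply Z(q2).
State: (1/√2)i|010⟩ - (1/√2)i|110⟩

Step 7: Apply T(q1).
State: (-1/2 + (1/2)i)|010⟩ + (1/2 - (1/2)i)|110⟩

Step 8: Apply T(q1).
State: -1/√2|010⟩ + 1/√2|110⟩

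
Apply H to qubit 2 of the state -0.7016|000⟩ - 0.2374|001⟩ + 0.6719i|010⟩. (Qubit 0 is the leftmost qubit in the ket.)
-0.664|000⟩ - 0.3282|001⟩ + 0.4751i|010⟩ + 0.4751i|011⟩

H on qubit 2 mixes each pair of kets that differ only in qubit 2: amplitudes (a, b) of (|…0…⟩, |…1…⟩) become ((a + b)/√2, (a − b)/√2). Kets absent from the input have amplitude 0.
(|000⟩, |001⟩): (a, b) = (-0.7016, -0.2374) → (-0.664, -0.3282)
(|010⟩, |011⟩): (a, b) = (0.6719i, 0) → (0.4751i, 0.4751i)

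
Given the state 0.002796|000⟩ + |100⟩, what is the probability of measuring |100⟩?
1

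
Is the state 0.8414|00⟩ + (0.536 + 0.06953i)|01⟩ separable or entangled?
Separable

Writing the state as a|00⟩ + b|01⟩ + c|10⟩ + d|11⟩, it is a product state iff ad − bc = 0.
Here (a, b, c, d) = (0.8414, (0.536 + 0.06953i), 0, 0): ad − bc = (0.8414)(0) − (0.536 + 0.06953i)(0) = 0, so the state is separable.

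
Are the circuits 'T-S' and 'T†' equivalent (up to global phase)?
No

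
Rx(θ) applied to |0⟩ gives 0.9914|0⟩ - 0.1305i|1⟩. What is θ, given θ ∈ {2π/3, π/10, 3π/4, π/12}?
π/12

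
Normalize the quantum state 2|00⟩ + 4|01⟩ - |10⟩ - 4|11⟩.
0.3288|00⟩ + 0.6576|01⟩ - 0.1644|10⟩ - 0.6576|11⟩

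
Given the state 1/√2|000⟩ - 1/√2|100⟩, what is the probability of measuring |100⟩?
1/2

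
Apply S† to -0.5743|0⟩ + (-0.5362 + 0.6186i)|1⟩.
-0.5743|0⟩ + (0.6186 + 0.5362i)|1⟩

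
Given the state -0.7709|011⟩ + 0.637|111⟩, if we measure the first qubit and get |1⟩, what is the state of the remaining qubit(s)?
|11⟩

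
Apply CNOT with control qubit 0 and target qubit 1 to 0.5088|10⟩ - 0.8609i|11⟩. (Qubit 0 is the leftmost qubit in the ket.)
-0.8609i|10⟩ + 0.5088|11⟩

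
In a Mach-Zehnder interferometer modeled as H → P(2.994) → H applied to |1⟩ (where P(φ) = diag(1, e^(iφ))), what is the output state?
(0.9946 - 0.07353i)|0⟩ + (0.005436 + 0.07353i)|1⟩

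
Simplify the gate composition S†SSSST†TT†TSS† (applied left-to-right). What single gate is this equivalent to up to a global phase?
S†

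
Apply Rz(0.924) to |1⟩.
(0.8952 + 0.4457i)|1⟩

Rz(0.924) = [[e^(−iθ/2), 0], [0, e^(iθ/2)]] with e^(±iθ/2) = cos(θ/2) ± i·sin(θ/2); θ = 0.924, cos(θ/2) ≈ 0.895163, sin(θ/2) ≈ 0.445739.
With a = amp(|0⟩) = 0 and b = amp(|1⟩) = 1:
new amp(|0⟩) = (0.895163 - 0.445739i)·a = 0
new amp(|1⟩) = (0.895163 + 0.445739i)·b = (0.8952 + 0.4457i)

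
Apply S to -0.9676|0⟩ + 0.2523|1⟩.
-0.9676|0⟩ + 0.2523i|1⟩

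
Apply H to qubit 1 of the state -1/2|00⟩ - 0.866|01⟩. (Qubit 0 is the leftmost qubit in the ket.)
-0.9659|00⟩ + 0.2588|01⟩

H on qubit 1 mixes each pair of kets that differ only in qubit 1: amplitudes (a, b) of (|…0…⟩, |…1…⟩) become ((a + b)/√2, (a − b)/√2). Kets absent from the input have amplitude 0.
(|00⟩, |01⟩): (a, b) = (-1/2, -0.866) → (-0.9659, 0.2588)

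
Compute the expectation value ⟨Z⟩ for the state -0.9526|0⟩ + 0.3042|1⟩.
0.8149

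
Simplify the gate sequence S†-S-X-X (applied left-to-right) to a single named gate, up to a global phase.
I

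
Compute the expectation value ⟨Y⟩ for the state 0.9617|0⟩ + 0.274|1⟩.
0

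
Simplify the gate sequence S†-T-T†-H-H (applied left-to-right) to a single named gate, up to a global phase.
S†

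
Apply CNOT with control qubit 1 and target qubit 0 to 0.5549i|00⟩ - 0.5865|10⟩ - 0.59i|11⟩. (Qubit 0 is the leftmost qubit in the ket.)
0.5549i|00⟩ - 0.59i|01⟩ - 0.5865|10⟩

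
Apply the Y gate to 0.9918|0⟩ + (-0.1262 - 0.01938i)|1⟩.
(-0.01938 + 0.1262i)|0⟩ + 0.9918i|1⟩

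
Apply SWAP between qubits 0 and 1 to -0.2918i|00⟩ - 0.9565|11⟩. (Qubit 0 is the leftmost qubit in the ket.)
-0.2918i|00⟩ - 0.9565|11⟩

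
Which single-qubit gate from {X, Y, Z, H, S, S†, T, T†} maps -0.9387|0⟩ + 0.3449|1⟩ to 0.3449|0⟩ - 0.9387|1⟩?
X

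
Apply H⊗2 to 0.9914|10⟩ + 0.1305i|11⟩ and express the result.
(0.4957 + 0.06525i)|00⟩ + (0.4957 - 0.06525i)|01⟩ + (-0.4957 - 0.06525i)|10⟩ + (-0.4957 + 0.06525i)|11⟩

H⊗2 gives amp(|y⟩) = (1/2) Σ_x (−1)^(x·y) amp(|x⟩), where x·y is the number of positions in which both x and y have a 1.
|00⟩: (0.9914 + 0.1305i)/2 = (0.4957 + 0.06525i)
|01⟩: (0.9914 - 0.1305i)/2 = (0.4957 - 0.06525i)
|10⟩: (-0.9914 - 0.1305i)/2 = (-0.4957 - 0.06525i)
|11⟩: (-0.9914 + 0.1305i)/2 = (-0.4957 + 0.06525i)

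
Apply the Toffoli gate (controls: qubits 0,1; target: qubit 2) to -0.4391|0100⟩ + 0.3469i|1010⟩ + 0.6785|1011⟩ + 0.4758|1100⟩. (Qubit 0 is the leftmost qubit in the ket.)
-0.4391|0100⟩ + 0.3469i|1010⟩ + 0.6785|1011⟩ + 0.4758|1110⟩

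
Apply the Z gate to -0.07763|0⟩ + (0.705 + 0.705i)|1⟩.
-0.07763|0⟩ + (-0.705 - 0.705i)|1⟩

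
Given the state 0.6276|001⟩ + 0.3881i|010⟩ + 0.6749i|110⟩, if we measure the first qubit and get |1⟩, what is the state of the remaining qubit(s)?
i|10⟩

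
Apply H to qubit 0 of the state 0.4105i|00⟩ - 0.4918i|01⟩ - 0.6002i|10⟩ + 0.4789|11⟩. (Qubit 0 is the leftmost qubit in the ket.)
-0.1341i|00⟩ + (0.3386 - 0.3478i)|01⟩ + 0.7147i|10⟩ + (-0.3386 - 0.3478i)|11⟩

H on qubit 0 mixes each pair of kets that differ only in qubit 0: amplitudes (a, b) of (|…0…⟩, |…1…⟩) become ((a + b)/√2, (a − b)/√2). Kets absent from the input have amplitude 0.
(|00⟩, |10⟩): (a, b) = (0.4105i, -0.6002i) → (-0.1341i, 0.7147i)
(|01⟩, |11⟩): (a, b) = (-0.4918i, 0.4789) → ((0.3386 - 0.3478i), (-0.3386 - 0.3478i))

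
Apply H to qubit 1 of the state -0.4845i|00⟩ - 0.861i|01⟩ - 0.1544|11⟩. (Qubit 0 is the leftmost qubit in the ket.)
-0.9514i|00⟩ + 0.2662i|01⟩ - 0.1092|10⟩ + 0.1092|11⟩

H on qubit 1 mixes each pair of kets that differ only in qubit 1: amplitudes (a, b) of (|…0…⟩, |…1…⟩) become ((a + b)/√2, (a − b)/√2). Kets absent from the input have amplitude 0.
(|00⟩, |01⟩): (a, b) = (-0.4845i, -0.861i) → (-0.9514i, 0.2662i)
(|10⟩, |11⟩): (a, b) = (0, -0.1544) → (-0.1092, 0.1092)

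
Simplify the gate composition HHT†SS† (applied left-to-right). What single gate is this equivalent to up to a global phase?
T†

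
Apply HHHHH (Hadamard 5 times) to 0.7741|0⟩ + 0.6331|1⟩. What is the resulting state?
0.995|0⟩ + 0.0997|1⟩

H² = I, so H^5 = H: a single Hadamard. With (a, b) = (0.7741, 0.6331), H gives ((a + b)/√2, (a − b)/√2) = (0.995, 0.0997).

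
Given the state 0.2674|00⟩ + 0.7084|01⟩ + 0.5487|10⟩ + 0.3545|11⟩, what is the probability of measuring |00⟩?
0.0715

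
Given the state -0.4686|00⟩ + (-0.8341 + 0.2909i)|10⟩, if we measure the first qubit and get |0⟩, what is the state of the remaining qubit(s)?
-|0⟩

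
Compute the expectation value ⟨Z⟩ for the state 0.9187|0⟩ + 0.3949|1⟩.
0.6881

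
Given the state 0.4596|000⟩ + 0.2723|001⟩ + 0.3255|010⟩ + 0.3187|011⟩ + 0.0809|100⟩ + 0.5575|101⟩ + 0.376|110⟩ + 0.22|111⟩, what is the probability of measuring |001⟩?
0.07415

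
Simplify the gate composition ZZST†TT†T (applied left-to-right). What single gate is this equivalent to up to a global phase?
S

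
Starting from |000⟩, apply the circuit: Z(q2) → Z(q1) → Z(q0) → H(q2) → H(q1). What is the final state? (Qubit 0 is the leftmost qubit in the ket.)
1/2|000⟩ + 1/2|001⟩ + 1/2|010⟩ + 1/2|011⟩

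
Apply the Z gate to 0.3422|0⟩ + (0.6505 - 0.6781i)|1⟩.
0.3422|0⟩ + (-0.6505 + 0.6781i)|1⟩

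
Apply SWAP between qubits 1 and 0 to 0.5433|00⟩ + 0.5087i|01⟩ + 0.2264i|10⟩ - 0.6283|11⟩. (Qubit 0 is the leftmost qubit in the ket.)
0.5433|00⟩ + 0.2264i|01⟩ + 0.5087i|10⟩ - 0.6283|11⟩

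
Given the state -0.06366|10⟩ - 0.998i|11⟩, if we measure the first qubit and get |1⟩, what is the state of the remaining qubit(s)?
-0.06366|0⟩ - 0.998i|1⟩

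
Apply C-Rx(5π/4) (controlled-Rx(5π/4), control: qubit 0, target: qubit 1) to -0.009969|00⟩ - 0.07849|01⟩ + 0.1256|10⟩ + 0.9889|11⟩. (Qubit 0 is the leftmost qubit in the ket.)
-0.009969|00⟩ - 0.07849|01⟩ + (-0.04807 - 0.9136i)|10⟩ + (-0.3784 - 0.116i)|11⟩

C-Rx(5π/4) leaves the control-|0⟩ kets |00⟩, |01⟩ unchanged and applies Rx(5π/4) to qubit 1 on the control-|1⟩ pair (|10⟩, |11⟩).
Rx(5π/4) = [[cos(θ/2), −i·sin(θ/2)], [−i·sin(θ/2), cos(θ/2)]]; θ = 5π/4, cos(θ/2) ≈ -0.382683, sin(θ/2) ≈ 0.92388.
With a = amp(|10⟩) = 0.1256 and b = amp(|11⟩) = 0.9889:
new amp(|10⟩) = (-0.382683)·a + (-0.92388i)·b = (-0.04807 - 0.9136i)
new amp(|11⟩) = (-0.92388i)·a + (-0.382683)·b = (-0.3784 - 0.116i)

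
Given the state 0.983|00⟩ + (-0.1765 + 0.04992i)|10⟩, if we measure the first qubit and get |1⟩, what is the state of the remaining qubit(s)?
(-0.9623 + 0.2722i)|0⟩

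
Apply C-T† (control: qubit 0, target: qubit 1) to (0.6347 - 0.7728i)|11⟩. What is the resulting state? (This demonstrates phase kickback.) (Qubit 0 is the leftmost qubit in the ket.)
(-0.09765 - 0.9953i)|11⟩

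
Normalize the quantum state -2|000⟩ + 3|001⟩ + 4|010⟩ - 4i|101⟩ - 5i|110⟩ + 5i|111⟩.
-0.2052|000⟩ + 0.3078|001⟩ + 0.4104|010⟩ - 0.4104i|101⟩ - 0.513i|110⟩ + 0.513i|111⟩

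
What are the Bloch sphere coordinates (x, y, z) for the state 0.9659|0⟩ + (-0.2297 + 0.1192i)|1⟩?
(-0.4437, 0.2303, 0.866)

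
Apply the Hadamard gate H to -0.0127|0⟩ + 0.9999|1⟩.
0.6981|0⟩ - 0.716|1⟩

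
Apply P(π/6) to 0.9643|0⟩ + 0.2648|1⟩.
0.9643|0⟩ + (0.2293 + 0.1324i)|1⟩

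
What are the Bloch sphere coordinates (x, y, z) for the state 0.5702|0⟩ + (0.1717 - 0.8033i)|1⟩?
(0.1958, -0.9161, -0.3496)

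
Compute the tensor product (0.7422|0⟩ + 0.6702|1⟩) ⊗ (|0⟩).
0.7422|00⟩ + 0.6702|10⟩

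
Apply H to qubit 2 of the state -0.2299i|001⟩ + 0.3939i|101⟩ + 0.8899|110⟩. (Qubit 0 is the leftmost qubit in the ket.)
-0.1626i|000⟩ + 0.1626i|001⟩ + 0.2785i|100⟩ - 0.2785i|101⟩ + 0.6293|110⟩ + 0.6293|111⟩

H on qubit 2 mixes each pair of kets that differ only in qubit 2: amplitudes (a, b) of (|…0…⟩, |…1…⟩) become ((a + b)/√2, (a − b)/√2). Kets absent from the input have amplitude 0.
(|000⟩, |001⟩): (a, b) = (0, -0.2299i) → (-0.1626i, 0.1626i)
(|100⟩, |101⟩): (a, b) = (0, 0.3939i) → (0.2785i, -0.2785i)
(|110⟩, |111⟩): (a, b) = (0.8899, 0) → (0.6293, 0.6293)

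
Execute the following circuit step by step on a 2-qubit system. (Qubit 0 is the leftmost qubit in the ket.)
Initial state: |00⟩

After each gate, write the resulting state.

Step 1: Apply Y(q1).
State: i|01⟩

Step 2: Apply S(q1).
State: -|01⟩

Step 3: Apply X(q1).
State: -|00⟩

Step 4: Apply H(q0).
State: -1/√2|00⟩ - 1/√2|10⟩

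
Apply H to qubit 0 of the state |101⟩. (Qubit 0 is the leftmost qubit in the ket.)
1/√2|001⟩ - 1/√2|101⟩

H on qubit 0 mixes each pair of kets that differ only in qubit 0: amplitudes (a, b) of (|…0…⟩, |…1…⟩) become ((a + b)/√2, (a − b)/√2). Kets absent from the input have amplitude 0.
(|001⟩, |101⟩): (a, b) = (0, 1) → (1/√2, -1/√2)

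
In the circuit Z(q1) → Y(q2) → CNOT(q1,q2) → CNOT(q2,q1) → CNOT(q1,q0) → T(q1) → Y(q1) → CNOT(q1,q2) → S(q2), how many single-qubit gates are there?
5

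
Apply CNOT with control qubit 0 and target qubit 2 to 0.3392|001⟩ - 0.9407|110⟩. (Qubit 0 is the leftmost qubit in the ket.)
0.3392|001⟩ - 0.9407|111⟩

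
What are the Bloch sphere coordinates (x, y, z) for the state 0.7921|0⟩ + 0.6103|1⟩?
(0.9668, 0, 0.255)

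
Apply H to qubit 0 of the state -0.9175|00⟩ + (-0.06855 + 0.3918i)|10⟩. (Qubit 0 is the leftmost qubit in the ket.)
(-0.6972 + 0.277i)|00⟩ + (-0.6003 - 0.277i)|10⟩

H on qubit 0 mixes each pair of kets that differ only in qubit 0: amplitudes (a, b) of (|…0…⟩, |…1…⟩) become ((a + b)/√2, (a − b)/√2). Kets absent from the input have amplitude 0.
(|00⟩, |10⟩): (a, b) = (-0.9175, (-0.06855 + 0.3918i)) → ((-0.6972 + 0.277i), (-0.6003 - 0.277i))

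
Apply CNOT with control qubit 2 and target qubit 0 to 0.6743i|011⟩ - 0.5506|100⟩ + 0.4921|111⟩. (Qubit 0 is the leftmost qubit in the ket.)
0.4921|011⟩ - 0.5506|100⟩ + 0.6743i|111⟩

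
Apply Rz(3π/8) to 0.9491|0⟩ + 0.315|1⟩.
(0.7891 - 0.5273i)|0⟩ + (0.2619 + 0.175i)|1⟩

Rz(3π/8) = [[e^(−iθ/2), 0], [0, e^(iθ/2)]] with e^(±iθ/2) = cos(θ/2) ± i·sin(θ/2); θ = 3π/8, cos(θ/2) ≈ 0.83147, sin(θ/2) ≈ 0.55557.
With a = amp(|0⟩) = 0.9491 and b = amp(|1⟩) = 0.315:
new amp(|0⟩) = (0.83147 - 0.55557i)·a = (0.7891 - 0.5273i)
new amp(|1⟩) = (0.83147 + 0.55557i)·b = (0.2619 + 0.175i)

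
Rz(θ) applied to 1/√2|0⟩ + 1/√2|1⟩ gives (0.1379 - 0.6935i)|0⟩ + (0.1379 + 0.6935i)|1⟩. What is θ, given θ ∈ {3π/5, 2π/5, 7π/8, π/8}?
7π/8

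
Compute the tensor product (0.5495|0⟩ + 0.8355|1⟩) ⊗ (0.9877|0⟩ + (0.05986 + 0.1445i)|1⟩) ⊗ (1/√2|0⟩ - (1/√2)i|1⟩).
0.3838|000⟩ - 0.3838i|001⟩ + (0.02326 + 0.05615i)|010⟩ + (0.05615 - 0.02326i)|011⟩ + 0.5835|100⟩ - 0.5835i|101⟩ + (0.03536 + 0.08537i)|110⟩ + (0.08537 - 0.03536i)|111⟩

amp(|b₁b₂…⟩) = product of the factor amplitudes for bits b₁, b₂, …; only kets whose every factor amplitude is nonzero survive.
|000⟩: (0.5495)(0.9877)(1/√2) = 0.3838
|001⟩: (0.5495)(0.9877)(-(1/√2)i) = -0.3838i
|010⟩: (0.5495)(0.05986 + 0.1445i)(1/√2) = (0.02326 + 0.05615i)
|011⟩: (0.5495)(0.05986 + 0.1445i)(-(1/√2)i) = (0.05615 - 0.02326i)
|100⟩: (0.8355)(0.9877)(1/√2) = 0.5835
|101⟩: (0.8355)(0.9877)(-(1/√2)i) = -0.5835i
|110⟩: (0.8355)(0.05986 + 0.1445i)(1/√2) = (0.03536 + 0.08537i)
|111⟩: (0.8355)(0.05986 + 0.1445i)(-(1/√2)i) = (0.08537 - 0.03536i)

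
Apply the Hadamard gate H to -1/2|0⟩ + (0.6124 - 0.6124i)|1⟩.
(0.07948 - 0.433i)|0⟩ + (-0.7866 + 0.433i)|1⟩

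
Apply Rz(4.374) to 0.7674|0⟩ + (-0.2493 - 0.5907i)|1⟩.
(-0.4435 - 0.6263i)|0⟩ + (0.6261 + 0.1379i)|1⟩

Rz(4.374) = [[e^(−iθ/2), 0], [0, e^(iθ/2)]] with e^(±iθ/2) = cos(θ/2) ± i·sin(θ/2); θ = 4.374, cos(θ/2) ≈ -0.577941, sin(θ/2) ≈ 0.816078.
With a = amp(|0⟩) = 0.7674 and b = amp(|1⟩) = (-0.2493 - 0.5907i):
new amp(|0⟩) = (-0.577941 - 0.816078i)·a = (-0.4435 - 0.6263i)
new amp(|1⟩) = (-0.577941 + 0.816078i)·b = (0.6261 + 0.1379i)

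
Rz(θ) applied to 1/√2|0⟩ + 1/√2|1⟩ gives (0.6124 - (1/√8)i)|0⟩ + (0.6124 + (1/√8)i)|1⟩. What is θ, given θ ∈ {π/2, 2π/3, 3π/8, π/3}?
π/3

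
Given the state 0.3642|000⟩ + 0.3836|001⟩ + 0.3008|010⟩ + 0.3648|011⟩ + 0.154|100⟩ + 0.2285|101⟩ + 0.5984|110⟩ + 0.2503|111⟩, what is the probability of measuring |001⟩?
0.1471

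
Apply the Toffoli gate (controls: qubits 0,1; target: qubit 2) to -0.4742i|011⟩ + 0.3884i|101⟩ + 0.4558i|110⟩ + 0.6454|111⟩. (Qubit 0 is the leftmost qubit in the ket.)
-0.4742i|011⟩ + 0.3884i|101⟩ + 0.6454|110⟩ + 0.4558i|111⟩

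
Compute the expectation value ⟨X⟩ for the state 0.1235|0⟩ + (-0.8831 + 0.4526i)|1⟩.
-0.2181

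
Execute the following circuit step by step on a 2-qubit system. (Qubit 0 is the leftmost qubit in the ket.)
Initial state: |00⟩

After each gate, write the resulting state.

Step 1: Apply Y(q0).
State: i|10⟩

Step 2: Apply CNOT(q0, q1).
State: i|11⟩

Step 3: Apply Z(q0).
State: -i|11⟩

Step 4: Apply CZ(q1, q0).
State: i|11⟩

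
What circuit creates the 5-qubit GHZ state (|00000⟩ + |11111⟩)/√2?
H(q0) → CNOT(q0,q1) → CNOT(q0,q2) → CNOT(q0,q3) → CNOT(q0,q4)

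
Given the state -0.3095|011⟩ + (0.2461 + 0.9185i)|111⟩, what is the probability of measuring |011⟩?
0.09579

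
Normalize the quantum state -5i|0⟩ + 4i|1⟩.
-0.7809i|0⟩ + 0.6247i|1⟩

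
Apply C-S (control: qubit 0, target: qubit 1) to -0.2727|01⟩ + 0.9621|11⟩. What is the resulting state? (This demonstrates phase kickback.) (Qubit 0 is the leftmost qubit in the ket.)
-0.2727|01⟩ + 0.9621i|11⟩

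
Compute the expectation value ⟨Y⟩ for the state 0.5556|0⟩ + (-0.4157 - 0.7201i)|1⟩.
-0.8002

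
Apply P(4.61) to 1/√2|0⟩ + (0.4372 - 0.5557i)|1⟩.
1/√2|0⟩ + (-0.5975 - 0.3781i)|1⟩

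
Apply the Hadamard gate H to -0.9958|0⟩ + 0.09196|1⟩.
-0.6391|0⟩ - 0.7692|1⟩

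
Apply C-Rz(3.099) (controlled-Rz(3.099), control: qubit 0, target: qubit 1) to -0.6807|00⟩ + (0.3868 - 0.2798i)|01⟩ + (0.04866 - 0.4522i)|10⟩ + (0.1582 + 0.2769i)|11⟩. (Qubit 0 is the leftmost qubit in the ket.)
-0.6807|00⟩ + (0.3868 - 0.2798i)|01⟩ + (-0.4511 - 0.05828i)|10⟩ + (-0.2735 + 0.1641i)|11⟩

C-Rz(3.099) leaves the control-|0⟩ kets |00⟩, |01⟩ unchanged and applies Rz(3.099) to qubit 1 on the control-|1⟩ pair (|10⟩, |11⟩).
Rz(3.099) = [[e^(−iθ/2), 0], [0, e^(iθ/2)]] with e^(±iθ/2) = cos(θ/2) ± i·sin(θ/2); θ = 3.099, cos(θ/2) ≈ 0.0212947, sin(θ/2) ≈ 0.999773.
With a = amp(|10⟩) = (0.04866 - 0.4522i) and b = amp(|11⟩) = (0.1582 + 0.2769i):
new amp(|10⟩) = (0.0212947 - 0.999773i)·a = (-0.4511 - 0.05828i)
new amp(|11⟩) = (0.0212947 + 0.999773i)·b = (-0.2735 + 0.1641i)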